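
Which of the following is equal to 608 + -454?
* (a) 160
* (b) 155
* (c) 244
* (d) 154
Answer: d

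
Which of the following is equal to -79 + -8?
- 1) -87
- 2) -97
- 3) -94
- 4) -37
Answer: 1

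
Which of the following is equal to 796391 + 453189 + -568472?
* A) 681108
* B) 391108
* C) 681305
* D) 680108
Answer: A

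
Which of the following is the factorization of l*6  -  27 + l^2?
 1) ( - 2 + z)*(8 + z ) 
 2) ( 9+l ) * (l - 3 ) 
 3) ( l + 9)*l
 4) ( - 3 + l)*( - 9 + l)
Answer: 2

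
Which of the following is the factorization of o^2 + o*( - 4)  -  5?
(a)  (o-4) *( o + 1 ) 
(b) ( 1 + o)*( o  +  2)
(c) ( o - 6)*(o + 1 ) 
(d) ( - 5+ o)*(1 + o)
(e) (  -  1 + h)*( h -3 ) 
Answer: d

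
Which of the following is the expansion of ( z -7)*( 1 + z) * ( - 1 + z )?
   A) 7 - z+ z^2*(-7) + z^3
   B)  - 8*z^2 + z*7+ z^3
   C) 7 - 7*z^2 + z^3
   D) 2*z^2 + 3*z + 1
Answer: A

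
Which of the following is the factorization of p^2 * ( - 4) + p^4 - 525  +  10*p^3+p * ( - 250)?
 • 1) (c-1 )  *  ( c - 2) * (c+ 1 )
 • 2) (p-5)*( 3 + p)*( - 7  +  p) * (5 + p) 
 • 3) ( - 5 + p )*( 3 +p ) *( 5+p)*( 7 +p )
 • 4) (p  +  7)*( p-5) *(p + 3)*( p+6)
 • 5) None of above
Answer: 3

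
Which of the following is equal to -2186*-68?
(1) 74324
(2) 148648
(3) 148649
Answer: 2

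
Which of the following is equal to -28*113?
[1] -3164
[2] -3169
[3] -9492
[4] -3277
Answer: 1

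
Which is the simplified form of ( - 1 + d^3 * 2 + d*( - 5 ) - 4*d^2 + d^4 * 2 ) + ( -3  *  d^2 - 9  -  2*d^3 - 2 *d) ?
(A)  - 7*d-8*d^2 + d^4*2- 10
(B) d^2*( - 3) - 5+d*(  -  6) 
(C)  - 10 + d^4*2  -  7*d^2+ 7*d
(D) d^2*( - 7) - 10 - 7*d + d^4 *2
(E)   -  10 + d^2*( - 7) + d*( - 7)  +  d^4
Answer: D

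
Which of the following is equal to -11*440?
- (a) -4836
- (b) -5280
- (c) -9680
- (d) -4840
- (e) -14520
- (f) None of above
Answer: d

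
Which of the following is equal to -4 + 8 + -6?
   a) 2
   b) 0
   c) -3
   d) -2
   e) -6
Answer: d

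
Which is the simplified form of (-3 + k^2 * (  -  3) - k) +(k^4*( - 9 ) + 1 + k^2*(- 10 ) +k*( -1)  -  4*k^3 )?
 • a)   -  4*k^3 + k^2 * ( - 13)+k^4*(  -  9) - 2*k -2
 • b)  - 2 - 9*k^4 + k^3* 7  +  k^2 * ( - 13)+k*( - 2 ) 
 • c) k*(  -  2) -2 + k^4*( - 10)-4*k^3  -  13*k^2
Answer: a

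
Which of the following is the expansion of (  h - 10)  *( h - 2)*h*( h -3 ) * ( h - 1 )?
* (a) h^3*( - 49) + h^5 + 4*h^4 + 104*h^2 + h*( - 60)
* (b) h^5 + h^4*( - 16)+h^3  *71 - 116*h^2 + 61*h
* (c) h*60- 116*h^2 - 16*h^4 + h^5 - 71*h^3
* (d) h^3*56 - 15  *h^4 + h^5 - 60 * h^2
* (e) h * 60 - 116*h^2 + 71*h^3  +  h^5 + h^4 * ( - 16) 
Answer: e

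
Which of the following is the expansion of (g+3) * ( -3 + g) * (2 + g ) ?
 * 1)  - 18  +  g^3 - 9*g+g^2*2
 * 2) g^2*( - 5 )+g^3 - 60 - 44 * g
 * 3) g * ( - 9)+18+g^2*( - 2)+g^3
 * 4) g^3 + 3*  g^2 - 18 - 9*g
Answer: 1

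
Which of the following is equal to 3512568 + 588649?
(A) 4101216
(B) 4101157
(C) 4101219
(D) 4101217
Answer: D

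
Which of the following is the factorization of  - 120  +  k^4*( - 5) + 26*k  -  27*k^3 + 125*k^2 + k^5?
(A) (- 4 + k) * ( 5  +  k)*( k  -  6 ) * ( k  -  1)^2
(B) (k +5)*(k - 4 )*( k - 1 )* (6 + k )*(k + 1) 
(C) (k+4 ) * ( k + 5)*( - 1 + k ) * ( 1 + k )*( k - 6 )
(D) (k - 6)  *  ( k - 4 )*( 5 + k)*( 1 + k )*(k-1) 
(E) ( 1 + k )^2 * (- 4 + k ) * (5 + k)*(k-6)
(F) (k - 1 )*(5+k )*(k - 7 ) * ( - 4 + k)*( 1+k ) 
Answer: D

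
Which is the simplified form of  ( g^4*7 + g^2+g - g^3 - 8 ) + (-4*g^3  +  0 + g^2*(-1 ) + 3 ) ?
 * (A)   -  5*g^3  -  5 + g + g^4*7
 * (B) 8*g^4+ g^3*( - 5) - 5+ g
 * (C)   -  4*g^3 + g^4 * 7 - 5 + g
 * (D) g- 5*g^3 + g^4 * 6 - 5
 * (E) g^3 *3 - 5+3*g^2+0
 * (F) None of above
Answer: A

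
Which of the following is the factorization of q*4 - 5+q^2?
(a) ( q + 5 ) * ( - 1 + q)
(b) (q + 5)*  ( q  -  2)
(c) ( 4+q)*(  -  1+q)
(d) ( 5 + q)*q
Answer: a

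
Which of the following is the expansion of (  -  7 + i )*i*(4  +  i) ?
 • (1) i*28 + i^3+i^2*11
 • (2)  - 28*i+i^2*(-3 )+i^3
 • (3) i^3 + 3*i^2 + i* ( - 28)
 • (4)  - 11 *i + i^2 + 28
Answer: 2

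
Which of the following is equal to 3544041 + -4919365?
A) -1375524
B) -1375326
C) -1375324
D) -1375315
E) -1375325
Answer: C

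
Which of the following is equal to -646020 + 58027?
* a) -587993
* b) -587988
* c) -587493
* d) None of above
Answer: a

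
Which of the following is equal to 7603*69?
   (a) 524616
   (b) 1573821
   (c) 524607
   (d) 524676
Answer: c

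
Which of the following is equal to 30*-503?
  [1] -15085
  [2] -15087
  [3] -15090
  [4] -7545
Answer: 3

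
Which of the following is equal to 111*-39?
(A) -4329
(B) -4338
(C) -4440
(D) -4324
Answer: A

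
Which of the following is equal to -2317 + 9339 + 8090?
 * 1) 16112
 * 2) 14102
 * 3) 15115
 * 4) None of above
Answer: 4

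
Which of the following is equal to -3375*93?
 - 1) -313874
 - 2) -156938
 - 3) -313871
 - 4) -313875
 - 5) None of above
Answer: 4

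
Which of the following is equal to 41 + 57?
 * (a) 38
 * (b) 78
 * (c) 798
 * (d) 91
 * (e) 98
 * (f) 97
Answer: e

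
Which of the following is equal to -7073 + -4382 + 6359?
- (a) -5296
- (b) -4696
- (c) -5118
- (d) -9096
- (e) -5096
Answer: e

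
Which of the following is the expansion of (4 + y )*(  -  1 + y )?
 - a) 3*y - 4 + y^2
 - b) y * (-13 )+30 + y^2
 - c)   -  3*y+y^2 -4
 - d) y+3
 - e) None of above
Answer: a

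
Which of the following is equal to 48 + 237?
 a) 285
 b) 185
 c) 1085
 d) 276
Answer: a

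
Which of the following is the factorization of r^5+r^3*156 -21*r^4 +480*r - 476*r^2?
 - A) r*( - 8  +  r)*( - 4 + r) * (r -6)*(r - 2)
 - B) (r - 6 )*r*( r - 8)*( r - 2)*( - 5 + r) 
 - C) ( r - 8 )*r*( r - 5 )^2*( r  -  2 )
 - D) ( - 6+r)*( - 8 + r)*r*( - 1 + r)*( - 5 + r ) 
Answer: B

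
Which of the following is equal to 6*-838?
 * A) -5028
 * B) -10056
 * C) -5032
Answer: A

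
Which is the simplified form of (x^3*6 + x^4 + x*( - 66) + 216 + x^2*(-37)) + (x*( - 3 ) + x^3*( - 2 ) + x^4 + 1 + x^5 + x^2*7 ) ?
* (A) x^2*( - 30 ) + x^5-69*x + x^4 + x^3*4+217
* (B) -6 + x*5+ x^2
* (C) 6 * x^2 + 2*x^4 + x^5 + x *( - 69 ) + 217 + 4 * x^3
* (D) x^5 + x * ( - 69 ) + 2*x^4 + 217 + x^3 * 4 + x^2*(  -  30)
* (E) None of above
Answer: D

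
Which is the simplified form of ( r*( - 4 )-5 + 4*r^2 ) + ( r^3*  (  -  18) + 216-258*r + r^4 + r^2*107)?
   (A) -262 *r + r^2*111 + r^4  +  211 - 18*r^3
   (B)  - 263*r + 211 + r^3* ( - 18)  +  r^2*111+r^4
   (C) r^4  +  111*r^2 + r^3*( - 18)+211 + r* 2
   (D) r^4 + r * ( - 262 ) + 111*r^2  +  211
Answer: A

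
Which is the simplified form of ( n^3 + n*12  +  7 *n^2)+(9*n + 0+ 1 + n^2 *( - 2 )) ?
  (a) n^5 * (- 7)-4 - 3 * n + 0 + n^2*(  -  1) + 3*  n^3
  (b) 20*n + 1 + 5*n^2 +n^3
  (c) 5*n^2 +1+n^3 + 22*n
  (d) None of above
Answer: d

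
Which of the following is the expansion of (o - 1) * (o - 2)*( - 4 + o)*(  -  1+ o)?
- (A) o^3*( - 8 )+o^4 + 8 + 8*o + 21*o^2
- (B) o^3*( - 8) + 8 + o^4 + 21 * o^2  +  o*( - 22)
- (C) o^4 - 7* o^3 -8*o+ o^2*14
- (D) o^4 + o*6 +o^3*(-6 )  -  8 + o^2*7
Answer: B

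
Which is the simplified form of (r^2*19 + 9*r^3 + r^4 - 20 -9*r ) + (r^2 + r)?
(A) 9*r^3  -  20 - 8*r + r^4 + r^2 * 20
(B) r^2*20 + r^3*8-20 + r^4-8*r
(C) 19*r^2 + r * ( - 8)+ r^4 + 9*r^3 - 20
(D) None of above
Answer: A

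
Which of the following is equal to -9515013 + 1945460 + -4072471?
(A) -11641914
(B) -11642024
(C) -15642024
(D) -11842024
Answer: B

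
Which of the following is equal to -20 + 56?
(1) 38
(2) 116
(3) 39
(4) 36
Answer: 4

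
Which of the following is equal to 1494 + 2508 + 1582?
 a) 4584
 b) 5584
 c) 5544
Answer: b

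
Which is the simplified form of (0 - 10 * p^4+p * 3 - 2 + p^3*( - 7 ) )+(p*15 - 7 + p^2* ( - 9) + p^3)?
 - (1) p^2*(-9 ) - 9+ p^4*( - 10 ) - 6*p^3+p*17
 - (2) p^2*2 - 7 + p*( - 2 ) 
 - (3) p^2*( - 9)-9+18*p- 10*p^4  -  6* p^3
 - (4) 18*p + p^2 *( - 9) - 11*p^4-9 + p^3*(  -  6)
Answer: 3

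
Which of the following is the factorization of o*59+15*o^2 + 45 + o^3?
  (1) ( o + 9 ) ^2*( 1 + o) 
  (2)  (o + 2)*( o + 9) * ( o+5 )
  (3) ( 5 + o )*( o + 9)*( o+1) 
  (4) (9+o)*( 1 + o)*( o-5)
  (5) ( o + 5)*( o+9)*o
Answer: 3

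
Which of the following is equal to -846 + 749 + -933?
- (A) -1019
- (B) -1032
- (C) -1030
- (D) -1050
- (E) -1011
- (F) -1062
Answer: C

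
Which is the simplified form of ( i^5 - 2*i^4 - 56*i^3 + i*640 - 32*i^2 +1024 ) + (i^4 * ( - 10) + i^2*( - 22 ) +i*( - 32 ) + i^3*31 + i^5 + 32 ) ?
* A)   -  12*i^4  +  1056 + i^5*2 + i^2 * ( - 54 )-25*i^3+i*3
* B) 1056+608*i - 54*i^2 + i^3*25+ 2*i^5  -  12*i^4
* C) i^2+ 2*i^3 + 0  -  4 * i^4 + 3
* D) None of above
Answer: D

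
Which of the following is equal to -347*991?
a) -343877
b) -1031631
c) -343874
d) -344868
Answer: a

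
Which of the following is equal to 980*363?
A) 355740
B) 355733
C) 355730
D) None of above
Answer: A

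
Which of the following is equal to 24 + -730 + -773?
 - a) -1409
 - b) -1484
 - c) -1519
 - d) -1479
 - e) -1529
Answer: d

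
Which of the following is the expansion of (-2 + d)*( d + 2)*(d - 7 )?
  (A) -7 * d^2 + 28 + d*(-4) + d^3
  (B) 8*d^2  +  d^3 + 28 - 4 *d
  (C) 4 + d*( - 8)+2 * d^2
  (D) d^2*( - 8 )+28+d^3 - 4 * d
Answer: A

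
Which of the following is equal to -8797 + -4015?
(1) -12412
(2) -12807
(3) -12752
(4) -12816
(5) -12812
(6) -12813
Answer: 5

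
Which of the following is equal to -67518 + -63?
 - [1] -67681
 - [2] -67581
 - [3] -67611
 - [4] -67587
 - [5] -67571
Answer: 2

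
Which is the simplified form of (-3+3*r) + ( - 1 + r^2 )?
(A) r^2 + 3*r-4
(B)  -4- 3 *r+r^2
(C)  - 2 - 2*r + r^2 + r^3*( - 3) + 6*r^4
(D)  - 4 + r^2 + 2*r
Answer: A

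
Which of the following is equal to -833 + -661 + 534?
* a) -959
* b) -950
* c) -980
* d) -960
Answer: d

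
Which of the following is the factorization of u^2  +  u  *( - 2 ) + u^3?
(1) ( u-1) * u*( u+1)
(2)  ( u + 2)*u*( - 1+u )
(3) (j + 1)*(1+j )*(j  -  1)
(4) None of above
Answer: 2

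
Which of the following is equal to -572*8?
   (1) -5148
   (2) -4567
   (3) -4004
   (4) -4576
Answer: 4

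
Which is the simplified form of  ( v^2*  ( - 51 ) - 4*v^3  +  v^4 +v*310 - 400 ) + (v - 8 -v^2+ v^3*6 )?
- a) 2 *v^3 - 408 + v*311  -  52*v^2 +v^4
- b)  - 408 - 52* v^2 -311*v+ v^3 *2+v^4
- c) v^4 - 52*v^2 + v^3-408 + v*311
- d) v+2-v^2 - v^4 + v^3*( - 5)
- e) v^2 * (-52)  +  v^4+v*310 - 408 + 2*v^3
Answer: a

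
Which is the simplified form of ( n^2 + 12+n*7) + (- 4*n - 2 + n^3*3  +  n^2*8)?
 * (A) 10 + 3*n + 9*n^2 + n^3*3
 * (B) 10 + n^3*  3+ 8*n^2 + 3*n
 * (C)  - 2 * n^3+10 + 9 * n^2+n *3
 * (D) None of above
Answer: A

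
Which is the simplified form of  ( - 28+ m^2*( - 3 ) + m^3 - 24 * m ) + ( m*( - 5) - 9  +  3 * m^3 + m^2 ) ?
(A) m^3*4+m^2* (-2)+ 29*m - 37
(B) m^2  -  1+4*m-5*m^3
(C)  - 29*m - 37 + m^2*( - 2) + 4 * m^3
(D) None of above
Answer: C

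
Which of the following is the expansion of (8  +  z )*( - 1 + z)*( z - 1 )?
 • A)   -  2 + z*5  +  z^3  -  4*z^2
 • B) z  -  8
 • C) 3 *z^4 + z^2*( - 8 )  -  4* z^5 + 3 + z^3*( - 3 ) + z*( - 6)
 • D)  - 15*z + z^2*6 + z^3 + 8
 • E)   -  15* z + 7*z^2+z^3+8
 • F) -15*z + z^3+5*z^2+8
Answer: D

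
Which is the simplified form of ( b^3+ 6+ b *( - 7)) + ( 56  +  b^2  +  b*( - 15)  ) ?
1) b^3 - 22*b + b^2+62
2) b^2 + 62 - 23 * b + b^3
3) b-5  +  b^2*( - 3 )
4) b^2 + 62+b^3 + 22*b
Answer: 1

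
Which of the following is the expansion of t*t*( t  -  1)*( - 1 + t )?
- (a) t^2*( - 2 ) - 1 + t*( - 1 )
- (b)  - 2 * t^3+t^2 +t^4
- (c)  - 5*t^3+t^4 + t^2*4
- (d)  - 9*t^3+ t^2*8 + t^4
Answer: b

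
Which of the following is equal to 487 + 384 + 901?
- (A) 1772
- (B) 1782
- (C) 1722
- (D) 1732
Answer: A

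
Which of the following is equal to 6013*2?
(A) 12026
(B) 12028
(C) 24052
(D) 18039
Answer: A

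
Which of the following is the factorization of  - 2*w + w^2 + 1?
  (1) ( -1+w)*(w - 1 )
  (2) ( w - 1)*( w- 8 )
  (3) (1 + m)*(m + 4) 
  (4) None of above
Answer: 1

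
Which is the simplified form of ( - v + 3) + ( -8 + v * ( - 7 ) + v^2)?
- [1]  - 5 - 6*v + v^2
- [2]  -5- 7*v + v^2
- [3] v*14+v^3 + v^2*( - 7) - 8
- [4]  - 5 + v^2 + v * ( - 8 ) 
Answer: 4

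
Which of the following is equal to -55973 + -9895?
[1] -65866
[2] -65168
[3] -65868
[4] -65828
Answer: 3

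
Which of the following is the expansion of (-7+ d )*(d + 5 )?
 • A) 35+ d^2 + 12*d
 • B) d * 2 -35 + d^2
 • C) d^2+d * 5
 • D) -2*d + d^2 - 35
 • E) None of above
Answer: D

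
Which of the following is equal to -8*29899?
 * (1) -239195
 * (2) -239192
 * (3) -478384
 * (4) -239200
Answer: 2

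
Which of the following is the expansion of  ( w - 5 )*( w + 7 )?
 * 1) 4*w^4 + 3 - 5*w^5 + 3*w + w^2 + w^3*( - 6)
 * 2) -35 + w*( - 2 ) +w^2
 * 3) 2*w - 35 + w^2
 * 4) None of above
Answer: 3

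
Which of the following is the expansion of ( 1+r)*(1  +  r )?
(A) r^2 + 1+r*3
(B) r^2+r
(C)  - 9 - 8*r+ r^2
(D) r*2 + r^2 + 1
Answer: D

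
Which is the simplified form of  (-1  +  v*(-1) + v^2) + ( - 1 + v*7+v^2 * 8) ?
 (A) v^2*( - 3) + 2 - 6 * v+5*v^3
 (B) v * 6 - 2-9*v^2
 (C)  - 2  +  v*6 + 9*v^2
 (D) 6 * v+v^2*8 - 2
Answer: C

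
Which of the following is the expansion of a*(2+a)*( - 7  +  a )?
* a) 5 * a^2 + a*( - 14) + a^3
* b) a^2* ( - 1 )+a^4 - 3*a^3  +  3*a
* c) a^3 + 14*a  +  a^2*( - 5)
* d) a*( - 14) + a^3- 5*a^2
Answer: d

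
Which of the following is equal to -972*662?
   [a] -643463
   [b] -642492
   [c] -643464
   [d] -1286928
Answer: c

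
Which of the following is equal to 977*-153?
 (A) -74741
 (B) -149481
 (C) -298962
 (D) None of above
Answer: B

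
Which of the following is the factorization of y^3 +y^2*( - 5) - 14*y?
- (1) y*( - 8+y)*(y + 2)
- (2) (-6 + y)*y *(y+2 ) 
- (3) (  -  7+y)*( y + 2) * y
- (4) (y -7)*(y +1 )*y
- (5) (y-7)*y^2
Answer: 3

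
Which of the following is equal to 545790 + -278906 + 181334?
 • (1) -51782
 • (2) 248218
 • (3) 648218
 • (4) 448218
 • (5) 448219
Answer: 4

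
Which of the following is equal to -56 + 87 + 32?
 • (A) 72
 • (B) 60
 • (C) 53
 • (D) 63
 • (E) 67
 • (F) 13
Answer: D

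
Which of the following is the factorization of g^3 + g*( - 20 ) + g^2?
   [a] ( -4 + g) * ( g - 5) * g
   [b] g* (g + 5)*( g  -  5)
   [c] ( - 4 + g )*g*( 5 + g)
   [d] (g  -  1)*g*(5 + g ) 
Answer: c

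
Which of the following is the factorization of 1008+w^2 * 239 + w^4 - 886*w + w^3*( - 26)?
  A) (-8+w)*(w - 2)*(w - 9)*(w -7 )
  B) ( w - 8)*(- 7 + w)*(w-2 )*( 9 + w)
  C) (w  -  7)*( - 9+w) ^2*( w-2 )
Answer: A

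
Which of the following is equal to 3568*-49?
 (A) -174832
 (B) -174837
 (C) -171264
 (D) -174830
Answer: A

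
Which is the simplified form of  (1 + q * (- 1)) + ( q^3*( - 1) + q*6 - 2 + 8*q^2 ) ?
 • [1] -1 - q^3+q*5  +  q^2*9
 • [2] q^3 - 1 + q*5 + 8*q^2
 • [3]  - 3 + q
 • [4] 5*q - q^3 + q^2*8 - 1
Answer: 4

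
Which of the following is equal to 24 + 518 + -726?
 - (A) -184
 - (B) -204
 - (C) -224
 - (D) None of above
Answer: A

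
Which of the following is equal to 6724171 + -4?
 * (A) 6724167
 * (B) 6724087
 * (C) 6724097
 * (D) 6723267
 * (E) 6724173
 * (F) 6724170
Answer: A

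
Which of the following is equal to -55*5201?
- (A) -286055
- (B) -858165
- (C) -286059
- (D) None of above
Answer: A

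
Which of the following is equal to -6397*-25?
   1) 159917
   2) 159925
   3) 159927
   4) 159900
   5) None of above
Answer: 2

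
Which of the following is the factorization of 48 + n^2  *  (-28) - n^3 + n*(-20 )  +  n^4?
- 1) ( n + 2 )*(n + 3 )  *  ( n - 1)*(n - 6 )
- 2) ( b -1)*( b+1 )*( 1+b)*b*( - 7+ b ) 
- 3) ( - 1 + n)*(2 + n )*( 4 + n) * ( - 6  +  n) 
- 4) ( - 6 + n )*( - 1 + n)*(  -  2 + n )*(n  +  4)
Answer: 3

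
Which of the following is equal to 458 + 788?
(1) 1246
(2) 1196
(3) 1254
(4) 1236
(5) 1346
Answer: 1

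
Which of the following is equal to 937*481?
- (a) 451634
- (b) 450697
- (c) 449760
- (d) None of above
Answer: b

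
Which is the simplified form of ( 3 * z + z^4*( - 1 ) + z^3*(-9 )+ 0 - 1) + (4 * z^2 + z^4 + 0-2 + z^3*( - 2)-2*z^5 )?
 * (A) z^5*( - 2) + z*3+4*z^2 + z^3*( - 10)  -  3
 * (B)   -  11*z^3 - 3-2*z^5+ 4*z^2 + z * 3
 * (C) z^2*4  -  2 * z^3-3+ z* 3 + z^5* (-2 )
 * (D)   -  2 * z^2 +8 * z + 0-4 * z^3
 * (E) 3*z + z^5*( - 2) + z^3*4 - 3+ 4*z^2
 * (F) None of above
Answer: B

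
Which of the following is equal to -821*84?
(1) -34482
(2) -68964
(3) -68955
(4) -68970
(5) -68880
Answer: 2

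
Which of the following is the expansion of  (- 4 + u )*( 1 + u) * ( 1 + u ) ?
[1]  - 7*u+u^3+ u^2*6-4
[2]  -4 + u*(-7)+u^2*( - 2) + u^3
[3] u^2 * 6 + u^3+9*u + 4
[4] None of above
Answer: 2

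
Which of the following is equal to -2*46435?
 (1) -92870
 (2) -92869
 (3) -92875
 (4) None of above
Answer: 1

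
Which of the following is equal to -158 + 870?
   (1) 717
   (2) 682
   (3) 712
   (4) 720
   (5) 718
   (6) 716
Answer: 3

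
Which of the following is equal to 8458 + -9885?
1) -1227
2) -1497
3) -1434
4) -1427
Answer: 4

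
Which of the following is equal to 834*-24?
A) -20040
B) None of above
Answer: B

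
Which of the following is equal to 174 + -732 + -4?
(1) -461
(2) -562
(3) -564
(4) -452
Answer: 2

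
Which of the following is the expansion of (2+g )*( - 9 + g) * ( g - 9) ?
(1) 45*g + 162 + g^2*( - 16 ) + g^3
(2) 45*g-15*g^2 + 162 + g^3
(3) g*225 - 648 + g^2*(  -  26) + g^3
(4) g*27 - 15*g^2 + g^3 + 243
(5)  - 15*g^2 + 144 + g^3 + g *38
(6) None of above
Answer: 1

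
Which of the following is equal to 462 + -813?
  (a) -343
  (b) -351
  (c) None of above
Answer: b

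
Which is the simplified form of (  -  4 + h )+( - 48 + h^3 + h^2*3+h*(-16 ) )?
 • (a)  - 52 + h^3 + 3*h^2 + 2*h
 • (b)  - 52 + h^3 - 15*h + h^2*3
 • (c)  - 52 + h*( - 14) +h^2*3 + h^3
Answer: b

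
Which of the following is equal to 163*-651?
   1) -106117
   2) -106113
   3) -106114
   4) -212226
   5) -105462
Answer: 2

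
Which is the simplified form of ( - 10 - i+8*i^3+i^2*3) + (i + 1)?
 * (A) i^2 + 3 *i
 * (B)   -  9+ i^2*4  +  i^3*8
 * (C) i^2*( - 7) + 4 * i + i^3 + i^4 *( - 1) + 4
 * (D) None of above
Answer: D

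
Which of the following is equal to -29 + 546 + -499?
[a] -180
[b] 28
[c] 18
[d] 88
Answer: c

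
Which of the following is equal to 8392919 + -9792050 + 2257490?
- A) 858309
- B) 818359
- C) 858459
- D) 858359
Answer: D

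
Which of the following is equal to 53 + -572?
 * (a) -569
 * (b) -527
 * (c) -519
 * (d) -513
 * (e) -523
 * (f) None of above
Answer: c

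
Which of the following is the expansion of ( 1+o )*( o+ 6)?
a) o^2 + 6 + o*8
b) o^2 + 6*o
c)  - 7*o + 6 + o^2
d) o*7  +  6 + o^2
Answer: d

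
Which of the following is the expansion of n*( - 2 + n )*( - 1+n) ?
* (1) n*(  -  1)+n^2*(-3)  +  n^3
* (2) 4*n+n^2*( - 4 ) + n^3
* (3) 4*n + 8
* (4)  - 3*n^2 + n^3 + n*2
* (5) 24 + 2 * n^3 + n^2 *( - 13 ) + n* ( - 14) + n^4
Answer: 4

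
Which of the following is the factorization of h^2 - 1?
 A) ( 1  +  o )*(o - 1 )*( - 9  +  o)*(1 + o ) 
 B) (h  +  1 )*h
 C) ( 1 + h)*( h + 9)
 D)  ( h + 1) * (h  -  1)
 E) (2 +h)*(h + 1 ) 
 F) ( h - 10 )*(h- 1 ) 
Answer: D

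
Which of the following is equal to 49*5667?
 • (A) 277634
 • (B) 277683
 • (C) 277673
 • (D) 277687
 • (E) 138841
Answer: B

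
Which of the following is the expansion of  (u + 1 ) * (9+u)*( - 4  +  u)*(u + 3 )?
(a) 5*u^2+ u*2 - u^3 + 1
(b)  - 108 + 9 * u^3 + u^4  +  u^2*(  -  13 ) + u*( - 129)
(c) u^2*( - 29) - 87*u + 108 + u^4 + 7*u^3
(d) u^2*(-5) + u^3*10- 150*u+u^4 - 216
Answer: b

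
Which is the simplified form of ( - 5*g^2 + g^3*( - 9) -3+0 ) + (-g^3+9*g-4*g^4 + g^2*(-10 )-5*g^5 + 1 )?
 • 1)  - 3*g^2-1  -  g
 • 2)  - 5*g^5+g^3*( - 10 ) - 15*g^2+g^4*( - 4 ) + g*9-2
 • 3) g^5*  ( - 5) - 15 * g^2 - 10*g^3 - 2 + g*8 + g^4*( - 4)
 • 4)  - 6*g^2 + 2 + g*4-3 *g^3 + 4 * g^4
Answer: 2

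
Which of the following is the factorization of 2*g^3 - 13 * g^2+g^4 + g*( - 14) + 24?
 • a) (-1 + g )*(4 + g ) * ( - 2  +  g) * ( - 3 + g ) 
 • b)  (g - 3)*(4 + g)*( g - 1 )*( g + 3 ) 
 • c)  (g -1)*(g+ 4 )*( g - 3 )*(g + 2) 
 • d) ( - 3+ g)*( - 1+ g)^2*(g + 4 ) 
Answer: c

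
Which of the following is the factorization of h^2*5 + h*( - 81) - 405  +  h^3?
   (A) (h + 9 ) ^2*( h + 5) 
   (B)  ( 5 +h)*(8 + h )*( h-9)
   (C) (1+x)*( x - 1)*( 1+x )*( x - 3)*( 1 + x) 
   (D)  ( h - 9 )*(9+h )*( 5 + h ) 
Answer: D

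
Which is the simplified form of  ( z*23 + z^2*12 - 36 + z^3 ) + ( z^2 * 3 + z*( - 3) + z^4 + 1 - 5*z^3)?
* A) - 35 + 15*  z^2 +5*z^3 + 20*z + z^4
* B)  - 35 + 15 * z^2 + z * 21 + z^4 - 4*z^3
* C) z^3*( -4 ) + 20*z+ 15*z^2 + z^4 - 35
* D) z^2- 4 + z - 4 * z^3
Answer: C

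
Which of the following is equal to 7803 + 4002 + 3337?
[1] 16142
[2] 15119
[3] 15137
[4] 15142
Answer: 4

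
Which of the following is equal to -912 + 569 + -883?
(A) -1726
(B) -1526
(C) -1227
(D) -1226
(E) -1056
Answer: D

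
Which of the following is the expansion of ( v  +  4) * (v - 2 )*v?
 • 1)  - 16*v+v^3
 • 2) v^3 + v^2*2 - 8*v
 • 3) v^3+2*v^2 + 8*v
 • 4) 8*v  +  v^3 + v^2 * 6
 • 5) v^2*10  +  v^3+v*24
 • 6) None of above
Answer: 2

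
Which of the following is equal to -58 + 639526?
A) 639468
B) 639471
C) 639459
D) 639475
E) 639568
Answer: A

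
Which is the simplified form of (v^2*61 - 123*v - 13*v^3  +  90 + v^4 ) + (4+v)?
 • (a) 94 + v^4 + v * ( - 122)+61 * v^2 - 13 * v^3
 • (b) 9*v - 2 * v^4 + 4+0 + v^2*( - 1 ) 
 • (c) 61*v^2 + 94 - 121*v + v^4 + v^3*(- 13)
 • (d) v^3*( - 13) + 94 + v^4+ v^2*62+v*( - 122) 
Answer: a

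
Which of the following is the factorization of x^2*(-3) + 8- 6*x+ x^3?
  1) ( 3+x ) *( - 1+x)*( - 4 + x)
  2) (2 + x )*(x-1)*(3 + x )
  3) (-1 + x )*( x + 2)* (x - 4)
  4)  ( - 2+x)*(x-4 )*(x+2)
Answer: 3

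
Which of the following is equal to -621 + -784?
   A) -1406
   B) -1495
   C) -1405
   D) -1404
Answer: C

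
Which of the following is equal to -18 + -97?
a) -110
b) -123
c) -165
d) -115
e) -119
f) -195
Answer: d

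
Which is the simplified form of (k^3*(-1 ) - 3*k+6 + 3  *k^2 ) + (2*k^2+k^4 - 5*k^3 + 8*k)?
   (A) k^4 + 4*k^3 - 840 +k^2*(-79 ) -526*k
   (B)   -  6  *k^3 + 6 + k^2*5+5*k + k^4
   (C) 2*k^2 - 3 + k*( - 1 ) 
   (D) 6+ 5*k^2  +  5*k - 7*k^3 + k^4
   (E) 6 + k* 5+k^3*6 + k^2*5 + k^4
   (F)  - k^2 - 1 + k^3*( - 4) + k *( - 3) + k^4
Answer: B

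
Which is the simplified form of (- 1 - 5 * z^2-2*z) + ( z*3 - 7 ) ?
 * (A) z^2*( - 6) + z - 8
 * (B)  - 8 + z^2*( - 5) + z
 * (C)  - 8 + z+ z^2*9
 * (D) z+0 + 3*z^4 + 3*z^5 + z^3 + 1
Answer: B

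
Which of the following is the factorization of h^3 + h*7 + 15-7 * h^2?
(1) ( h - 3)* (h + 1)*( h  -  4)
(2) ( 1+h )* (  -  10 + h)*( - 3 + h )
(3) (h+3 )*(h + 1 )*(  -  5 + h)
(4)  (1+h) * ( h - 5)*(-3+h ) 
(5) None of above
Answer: 4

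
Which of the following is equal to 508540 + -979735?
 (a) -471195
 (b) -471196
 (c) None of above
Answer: a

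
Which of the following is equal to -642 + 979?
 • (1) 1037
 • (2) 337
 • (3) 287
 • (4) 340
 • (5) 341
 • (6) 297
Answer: 2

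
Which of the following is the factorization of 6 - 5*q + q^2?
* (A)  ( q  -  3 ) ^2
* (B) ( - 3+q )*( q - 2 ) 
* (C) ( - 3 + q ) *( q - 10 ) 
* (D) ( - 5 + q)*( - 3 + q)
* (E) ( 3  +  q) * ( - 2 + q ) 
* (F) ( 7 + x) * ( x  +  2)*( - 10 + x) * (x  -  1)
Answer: B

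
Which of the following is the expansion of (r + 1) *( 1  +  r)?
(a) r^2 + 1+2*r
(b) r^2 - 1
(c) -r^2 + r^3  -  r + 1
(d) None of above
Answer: a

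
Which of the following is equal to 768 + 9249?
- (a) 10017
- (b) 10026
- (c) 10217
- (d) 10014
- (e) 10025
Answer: a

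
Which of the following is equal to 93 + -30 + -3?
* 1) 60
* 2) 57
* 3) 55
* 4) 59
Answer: 1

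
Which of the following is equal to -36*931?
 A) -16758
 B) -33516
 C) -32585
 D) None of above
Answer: B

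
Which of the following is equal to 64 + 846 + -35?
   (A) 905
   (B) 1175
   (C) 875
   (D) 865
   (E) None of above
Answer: C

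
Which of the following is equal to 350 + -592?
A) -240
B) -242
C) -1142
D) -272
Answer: B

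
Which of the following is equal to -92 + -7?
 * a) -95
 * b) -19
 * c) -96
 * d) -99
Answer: d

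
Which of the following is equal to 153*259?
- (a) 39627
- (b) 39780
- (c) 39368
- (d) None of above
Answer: a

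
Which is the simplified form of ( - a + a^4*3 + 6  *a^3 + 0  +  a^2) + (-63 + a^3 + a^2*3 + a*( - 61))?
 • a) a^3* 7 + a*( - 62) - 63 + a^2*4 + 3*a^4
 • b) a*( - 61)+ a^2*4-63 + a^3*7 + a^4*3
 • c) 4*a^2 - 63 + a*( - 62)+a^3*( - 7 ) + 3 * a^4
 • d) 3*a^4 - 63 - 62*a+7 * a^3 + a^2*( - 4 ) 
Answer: a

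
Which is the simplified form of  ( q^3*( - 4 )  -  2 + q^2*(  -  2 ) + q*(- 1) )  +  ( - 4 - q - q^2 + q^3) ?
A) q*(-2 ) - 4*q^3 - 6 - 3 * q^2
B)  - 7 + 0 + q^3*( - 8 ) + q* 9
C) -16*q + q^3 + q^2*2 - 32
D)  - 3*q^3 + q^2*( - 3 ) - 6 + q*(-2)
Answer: D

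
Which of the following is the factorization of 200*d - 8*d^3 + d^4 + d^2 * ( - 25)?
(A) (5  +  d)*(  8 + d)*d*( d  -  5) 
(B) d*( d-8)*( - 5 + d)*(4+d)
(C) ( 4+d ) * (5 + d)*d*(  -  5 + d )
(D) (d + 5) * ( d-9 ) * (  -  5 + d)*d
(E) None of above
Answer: E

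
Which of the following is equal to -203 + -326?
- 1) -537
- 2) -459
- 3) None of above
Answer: 3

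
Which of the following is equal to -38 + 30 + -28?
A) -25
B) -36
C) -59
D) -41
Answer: B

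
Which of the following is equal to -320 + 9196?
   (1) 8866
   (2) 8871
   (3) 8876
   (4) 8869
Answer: 3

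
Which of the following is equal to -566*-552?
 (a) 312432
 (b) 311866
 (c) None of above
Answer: a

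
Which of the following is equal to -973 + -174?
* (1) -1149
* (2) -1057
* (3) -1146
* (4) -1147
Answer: 4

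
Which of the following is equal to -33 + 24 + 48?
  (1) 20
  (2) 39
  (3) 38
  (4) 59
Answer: 2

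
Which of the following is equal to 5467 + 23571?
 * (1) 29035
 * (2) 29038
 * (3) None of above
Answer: 2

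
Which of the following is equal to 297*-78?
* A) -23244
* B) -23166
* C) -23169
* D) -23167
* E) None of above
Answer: B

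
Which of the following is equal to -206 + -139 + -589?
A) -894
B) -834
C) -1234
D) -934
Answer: D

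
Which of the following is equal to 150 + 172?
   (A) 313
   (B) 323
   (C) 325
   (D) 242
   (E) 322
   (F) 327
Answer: E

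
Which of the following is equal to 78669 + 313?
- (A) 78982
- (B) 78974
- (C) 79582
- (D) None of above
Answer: A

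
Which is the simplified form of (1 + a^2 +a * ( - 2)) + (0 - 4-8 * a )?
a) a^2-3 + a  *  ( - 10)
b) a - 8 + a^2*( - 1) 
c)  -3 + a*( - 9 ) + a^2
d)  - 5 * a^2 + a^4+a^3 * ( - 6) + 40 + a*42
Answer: a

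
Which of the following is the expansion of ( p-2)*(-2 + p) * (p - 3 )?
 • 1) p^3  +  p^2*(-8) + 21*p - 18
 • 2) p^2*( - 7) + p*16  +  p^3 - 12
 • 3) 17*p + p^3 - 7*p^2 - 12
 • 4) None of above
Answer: 2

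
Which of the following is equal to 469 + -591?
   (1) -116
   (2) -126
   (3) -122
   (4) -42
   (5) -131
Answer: 3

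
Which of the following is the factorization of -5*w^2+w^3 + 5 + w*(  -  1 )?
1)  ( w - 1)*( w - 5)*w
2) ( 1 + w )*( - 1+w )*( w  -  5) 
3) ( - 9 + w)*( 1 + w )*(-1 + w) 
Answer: 2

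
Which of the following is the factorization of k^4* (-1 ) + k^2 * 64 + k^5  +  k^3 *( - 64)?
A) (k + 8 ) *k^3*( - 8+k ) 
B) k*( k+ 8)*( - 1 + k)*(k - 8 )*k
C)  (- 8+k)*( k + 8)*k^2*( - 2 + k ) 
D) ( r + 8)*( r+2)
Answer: B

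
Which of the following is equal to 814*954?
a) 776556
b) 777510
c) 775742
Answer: a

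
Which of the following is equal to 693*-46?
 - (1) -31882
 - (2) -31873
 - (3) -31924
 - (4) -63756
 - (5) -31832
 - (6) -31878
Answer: 6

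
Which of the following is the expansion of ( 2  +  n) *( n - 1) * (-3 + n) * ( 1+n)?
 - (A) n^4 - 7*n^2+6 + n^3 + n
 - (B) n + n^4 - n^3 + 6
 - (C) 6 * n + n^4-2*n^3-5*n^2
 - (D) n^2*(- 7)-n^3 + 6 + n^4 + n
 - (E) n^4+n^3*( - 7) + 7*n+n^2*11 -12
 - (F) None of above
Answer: D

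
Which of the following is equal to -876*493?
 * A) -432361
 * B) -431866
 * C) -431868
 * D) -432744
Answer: C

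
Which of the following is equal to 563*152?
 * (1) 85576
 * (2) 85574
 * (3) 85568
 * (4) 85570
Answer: 1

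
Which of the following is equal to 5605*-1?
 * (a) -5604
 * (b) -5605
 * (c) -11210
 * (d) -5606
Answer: b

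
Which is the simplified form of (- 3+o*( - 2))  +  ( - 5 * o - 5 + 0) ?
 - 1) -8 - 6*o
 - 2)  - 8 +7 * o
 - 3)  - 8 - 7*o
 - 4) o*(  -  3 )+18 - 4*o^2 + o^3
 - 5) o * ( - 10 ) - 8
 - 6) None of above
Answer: 3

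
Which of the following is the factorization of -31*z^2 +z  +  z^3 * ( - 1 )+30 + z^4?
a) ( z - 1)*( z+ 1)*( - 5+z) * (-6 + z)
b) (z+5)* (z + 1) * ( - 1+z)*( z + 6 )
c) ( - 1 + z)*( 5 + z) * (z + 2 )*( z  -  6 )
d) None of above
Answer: d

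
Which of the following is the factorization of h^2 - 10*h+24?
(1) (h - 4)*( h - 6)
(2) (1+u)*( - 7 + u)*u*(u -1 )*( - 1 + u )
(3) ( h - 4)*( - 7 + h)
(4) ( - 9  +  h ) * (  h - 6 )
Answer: 1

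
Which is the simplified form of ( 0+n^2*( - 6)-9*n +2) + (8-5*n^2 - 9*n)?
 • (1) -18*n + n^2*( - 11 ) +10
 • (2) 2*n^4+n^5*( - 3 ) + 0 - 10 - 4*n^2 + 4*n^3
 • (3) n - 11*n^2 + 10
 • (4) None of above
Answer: 1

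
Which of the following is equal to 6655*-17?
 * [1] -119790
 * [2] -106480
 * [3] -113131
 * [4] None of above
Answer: 4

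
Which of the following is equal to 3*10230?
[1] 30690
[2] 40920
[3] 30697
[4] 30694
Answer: 1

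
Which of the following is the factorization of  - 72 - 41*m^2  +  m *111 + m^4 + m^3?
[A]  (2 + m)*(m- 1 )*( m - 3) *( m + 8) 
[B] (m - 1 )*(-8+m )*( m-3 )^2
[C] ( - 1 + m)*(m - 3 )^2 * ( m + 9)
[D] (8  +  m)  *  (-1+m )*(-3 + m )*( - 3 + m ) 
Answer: D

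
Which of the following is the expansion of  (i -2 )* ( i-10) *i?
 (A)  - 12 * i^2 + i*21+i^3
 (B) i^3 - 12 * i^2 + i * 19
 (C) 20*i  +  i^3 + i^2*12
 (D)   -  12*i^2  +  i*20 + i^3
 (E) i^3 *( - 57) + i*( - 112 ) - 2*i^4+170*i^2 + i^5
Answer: D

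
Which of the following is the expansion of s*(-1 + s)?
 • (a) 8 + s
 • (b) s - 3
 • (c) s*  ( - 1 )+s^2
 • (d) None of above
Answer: c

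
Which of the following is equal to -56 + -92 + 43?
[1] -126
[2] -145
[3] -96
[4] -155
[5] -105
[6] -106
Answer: 5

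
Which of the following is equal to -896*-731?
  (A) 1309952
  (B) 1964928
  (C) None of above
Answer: C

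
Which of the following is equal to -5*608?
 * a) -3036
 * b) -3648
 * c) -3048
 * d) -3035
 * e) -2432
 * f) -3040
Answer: f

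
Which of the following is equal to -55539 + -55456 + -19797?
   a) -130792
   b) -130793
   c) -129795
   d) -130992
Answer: a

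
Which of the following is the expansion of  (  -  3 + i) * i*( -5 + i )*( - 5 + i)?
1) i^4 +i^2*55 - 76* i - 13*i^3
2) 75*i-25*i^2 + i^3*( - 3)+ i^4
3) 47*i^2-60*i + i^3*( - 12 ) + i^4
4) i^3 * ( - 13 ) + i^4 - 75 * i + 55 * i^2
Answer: 4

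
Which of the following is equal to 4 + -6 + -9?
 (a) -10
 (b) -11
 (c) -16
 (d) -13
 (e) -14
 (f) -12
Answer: b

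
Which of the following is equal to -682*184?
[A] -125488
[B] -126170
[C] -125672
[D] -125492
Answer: A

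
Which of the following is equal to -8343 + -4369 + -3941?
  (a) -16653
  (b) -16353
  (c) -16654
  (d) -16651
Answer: a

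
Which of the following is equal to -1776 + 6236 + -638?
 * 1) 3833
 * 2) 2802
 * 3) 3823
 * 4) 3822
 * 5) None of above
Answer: 4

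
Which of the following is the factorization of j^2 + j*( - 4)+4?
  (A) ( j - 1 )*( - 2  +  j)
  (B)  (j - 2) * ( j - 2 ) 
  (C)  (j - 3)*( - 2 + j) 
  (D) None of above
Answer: B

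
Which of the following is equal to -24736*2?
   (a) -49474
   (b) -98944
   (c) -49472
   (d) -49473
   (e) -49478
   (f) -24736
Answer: c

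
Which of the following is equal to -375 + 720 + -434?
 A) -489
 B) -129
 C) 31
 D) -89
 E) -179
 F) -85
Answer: D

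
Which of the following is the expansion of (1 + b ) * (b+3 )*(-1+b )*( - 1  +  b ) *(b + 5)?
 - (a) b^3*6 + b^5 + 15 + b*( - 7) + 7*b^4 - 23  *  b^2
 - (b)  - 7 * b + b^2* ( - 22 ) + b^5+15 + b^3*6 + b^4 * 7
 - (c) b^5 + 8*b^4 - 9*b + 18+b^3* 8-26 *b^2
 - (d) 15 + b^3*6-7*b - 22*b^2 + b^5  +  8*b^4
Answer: b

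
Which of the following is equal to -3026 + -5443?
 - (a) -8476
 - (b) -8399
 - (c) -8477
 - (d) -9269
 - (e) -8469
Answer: e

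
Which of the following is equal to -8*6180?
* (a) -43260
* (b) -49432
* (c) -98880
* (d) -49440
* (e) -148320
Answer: d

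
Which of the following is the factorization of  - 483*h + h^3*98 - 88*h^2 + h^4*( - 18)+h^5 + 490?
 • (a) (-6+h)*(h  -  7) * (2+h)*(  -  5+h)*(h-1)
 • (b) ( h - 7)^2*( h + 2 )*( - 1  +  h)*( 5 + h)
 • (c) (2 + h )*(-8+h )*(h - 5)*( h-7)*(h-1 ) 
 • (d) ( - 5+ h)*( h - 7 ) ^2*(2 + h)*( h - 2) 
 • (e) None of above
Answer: e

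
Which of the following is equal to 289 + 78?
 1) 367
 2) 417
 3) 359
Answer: 1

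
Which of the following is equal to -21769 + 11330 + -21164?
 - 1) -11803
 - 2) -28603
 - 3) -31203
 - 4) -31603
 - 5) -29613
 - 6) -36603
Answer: 4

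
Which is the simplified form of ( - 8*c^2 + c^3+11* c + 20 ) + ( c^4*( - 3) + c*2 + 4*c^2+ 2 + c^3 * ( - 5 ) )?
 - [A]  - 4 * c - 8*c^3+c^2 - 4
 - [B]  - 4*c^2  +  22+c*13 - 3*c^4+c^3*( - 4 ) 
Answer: B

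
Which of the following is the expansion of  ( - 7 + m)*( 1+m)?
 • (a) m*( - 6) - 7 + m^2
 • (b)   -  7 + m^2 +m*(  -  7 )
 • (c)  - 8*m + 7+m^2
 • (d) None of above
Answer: a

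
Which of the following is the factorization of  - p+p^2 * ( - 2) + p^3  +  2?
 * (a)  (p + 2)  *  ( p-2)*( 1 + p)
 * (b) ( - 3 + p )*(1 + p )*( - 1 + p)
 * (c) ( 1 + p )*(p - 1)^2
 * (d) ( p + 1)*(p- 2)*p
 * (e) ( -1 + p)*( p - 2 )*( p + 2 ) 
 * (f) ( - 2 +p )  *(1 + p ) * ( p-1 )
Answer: f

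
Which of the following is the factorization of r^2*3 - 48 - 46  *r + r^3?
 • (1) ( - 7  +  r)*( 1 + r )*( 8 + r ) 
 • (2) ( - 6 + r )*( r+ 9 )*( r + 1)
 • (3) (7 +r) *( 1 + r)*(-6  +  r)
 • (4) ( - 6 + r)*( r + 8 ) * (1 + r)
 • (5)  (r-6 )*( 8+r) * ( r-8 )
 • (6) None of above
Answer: 4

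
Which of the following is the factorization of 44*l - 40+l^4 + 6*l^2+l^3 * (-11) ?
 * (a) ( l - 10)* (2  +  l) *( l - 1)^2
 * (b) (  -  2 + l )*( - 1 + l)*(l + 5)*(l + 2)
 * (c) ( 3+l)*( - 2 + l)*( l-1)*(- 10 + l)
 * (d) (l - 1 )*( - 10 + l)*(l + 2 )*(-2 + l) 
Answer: d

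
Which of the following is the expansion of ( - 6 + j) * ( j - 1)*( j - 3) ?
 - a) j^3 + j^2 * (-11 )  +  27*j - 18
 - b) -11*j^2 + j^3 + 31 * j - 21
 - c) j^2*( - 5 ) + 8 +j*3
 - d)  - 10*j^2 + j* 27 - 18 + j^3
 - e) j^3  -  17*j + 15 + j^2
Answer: d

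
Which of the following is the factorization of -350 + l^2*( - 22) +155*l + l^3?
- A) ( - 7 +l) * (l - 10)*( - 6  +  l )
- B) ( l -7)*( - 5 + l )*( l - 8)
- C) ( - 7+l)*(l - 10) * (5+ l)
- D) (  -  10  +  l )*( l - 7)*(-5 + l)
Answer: D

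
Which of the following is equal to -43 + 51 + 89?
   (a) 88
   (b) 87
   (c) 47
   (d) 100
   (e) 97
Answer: e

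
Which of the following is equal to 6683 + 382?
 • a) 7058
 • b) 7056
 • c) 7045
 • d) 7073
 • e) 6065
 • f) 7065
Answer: f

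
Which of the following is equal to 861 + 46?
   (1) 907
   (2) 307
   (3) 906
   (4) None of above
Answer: 1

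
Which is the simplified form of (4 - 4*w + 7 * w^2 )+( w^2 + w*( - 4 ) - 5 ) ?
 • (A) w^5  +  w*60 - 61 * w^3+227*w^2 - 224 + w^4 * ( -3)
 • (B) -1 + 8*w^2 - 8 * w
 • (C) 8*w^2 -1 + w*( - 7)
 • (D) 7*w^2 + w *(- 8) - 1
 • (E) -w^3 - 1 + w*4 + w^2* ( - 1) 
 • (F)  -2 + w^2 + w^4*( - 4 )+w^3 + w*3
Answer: B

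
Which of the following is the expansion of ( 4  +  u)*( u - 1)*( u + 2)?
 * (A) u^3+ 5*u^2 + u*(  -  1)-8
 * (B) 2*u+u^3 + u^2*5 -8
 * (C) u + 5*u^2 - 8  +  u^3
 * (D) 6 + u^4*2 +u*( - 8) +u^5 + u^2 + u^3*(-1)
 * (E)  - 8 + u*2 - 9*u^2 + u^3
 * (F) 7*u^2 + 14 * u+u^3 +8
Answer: B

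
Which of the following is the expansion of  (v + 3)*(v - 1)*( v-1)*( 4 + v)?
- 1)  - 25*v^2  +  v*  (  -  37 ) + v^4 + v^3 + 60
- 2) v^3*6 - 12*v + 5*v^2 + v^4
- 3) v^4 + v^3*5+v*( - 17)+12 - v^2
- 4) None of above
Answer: 3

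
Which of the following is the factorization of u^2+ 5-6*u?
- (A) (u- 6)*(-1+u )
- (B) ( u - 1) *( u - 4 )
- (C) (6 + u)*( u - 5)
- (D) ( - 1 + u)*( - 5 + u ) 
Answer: D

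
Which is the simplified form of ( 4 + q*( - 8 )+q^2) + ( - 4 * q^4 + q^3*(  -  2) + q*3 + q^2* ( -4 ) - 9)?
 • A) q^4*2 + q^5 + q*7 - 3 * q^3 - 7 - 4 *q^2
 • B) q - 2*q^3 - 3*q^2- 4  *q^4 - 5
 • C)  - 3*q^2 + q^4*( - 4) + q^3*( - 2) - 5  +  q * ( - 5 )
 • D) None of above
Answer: C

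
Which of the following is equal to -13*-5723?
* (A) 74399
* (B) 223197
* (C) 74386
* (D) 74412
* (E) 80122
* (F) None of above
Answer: A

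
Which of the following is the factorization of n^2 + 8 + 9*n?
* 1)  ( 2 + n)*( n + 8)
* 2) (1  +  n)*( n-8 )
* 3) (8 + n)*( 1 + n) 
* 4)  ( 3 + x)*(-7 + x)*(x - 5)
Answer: 3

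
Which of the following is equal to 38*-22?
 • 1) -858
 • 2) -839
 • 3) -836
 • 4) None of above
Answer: 3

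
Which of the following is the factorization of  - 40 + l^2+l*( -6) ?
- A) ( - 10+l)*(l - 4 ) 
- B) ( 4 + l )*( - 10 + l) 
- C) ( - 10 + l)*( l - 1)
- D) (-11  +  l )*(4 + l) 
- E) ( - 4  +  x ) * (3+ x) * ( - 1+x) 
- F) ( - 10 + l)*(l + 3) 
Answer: B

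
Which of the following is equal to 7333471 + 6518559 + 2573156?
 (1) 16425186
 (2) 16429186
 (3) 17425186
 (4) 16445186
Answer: 1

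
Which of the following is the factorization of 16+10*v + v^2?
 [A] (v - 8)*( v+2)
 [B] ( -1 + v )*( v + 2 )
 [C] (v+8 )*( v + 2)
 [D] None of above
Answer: C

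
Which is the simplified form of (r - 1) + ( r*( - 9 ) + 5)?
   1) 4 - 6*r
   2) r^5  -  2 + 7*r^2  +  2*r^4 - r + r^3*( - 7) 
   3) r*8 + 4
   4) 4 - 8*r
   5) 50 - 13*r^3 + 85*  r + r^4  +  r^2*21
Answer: 4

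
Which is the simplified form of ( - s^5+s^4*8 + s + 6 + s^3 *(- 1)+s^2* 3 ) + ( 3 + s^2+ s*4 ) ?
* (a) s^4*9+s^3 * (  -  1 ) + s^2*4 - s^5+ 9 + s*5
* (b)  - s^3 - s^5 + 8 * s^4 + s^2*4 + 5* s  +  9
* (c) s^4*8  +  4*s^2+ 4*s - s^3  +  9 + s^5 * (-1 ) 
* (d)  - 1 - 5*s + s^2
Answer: b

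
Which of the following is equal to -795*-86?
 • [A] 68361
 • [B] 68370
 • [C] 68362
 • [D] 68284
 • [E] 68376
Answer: B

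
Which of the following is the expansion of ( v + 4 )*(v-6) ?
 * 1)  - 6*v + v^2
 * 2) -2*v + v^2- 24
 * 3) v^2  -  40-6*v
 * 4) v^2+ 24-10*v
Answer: 2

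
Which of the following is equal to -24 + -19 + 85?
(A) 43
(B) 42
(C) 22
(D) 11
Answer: B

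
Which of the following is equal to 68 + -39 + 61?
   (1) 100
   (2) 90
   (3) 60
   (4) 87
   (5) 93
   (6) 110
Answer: 2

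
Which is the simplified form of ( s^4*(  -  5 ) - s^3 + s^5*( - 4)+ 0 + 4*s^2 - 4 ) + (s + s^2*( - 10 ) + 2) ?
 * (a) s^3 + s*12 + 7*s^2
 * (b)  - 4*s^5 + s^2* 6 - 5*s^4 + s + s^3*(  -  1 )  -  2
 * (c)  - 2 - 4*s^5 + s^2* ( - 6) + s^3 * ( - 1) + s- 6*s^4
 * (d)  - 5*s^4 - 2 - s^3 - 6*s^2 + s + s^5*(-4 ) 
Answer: d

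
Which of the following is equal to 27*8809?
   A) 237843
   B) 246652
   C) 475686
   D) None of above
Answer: A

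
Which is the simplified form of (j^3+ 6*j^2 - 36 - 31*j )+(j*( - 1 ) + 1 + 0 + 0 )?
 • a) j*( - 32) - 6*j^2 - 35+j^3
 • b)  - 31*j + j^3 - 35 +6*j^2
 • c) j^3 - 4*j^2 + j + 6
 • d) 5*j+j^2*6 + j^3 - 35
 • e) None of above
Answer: e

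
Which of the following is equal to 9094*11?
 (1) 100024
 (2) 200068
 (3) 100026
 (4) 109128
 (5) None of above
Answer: 5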